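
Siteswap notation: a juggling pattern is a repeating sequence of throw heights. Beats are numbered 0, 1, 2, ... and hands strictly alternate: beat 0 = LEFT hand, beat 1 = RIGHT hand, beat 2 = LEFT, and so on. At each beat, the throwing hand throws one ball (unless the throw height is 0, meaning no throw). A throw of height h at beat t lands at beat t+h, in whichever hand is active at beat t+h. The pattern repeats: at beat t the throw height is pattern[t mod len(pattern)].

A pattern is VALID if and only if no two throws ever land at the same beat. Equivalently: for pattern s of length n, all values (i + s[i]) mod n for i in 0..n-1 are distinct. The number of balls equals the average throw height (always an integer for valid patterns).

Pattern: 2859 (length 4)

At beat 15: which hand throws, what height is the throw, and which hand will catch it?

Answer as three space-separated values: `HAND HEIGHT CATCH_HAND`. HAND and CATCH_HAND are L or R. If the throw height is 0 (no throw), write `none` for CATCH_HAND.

Beat 15: 15 mod 2 = 1, so hand = R
Throw height = pattern[15 mod 4] = pattern[3] = 9
Lands at beat 15+9=24, 24 mod 2 = 0, so catch hand = L

Answer: R 9 L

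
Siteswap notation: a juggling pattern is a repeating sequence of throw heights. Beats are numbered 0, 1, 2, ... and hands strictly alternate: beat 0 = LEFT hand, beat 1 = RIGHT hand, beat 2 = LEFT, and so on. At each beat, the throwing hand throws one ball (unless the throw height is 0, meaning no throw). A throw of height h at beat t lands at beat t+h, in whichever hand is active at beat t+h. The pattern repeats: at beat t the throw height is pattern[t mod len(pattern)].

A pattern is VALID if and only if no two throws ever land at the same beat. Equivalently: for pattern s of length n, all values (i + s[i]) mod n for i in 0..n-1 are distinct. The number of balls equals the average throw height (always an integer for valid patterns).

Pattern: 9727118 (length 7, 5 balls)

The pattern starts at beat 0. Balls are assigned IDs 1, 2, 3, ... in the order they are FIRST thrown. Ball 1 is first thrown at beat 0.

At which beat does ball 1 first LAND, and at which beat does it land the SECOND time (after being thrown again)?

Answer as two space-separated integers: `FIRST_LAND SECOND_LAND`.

Beat 0 (L): throw ball1 h=9 -> lands@9:R; in-air after throw: [b1@9:R]
Beat 1 (R): throw ball2 h=7 -> lands@8:L; in-air after throw: [b2@8:L b1@9:R]
Beat 2 (L): throw ball3 h=2 -> lands@4:L; in-air after throw: [b3@4:L b2@8:L b1@9:R]
Beat 3 (R): throw ball4 h=7 -> lands@10:L; in-air after throw: [b3@4:L b2@8:L b1@9:R b4@10:L]
Beat 4 (L): throw ball3 h=1 -> lands@5:R; in-air after throw: [b3@5:R b2@8:L b1@9:R b4@10:L]
Beat 5 (R): throw ball3 h=1 -> lands@6:L; in-air after throw: [b3@6:L b2@8:L b1@9:R b4@10:L]
Beat 6 (L): throw ball3 h=8 -> lands@14:L; in-air after throw: [b2@8:L b1@9:R b4@10:L b3@14:L]
Beat 7 (R): throw ball5 h=9 -> lands@16:L; in-air after throw: [b2@8:L b1@9:R b4@10:L b3@14:L b5@16:L]
Beat 8 (L): throw ball2 h=7 -> lands@15:R; in-air after throw: [b1@9:R b4@10:L b3@14:L b2@15:R b5@16:L]
Beat 9 (R): throw ball1 h=2 -> lands@11:R; in-air after throw: [b4@10:L b1@11:R b3@14:L b2@15:R b5@16:L]
Beat 10 (L): throw ball4 h=7 -> lands@17:R; in-air after throw: [b1@11:R b3@14:L b2@15:R b5@16:L b4@17:R]
Beat 11 (R): throw ball1 h=1 -> lands@12:L; in-air after throw: [b1@12:L b3@14:L b2@15:R b5@16:L b4@17:R]
Ball 1: thrown@0 h=9 -> first land @9; rethrown@9 h=2 -> second land @11

Answer: 9 11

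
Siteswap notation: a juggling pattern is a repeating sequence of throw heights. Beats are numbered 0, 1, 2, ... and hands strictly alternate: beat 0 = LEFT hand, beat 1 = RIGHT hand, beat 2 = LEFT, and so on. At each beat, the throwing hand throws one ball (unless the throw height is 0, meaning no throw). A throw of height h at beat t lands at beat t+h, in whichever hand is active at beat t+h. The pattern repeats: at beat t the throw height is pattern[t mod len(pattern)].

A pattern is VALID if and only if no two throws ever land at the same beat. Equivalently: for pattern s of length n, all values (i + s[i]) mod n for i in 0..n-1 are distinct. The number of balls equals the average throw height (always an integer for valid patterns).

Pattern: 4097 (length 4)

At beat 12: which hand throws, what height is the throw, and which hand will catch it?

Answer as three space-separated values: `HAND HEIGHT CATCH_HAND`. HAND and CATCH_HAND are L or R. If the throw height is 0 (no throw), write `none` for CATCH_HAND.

Beat 12: 12 mod 2 = 0, so hand = L
Throw height = pattern[12 mod 4] = pattern[0] = 4
Lands at beat 12+4=16, 16 mod 2 = 0, so catch hand = L

Answer: L 4 L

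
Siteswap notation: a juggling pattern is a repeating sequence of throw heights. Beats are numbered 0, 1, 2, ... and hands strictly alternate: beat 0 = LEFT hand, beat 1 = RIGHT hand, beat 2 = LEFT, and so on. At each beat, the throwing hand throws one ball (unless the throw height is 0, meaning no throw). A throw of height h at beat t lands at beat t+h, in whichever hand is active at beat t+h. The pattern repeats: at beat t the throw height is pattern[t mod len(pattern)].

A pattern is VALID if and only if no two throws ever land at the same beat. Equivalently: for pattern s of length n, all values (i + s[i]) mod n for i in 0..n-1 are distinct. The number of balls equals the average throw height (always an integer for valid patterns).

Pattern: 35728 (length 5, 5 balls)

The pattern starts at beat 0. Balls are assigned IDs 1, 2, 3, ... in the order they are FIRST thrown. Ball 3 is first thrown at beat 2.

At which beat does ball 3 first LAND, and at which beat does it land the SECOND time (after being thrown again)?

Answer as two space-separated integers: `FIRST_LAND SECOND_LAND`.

Beat 0 (L): throw ball1 h=3 -> lands@3:R; in-air after throw: [b1@3:R]
Beat 1 (R): throw ball2 h=5 -> lands@6:L; in-air after throw: [b1@3:R b2@6:L]
Beat 2 (L): throw ball3 h=7 -> lands@9:R; in-air after throw: [b1@3:R b2@6:L b3@9:R]
Beat 3 (R): throw ball1 h=2 -> lands@5:R; in-air after throw: [b1@5:R b2@6:L b3@9:R]
Beat 4 (L): throw ball4 h=8 -> lands@12:L; in-air after throw: [b1@5:R b2@6:L b3@9:R b4@12:L]
Beat 5 (R): throw ball1 h=3 -> lands@8:L; in-air after throw: [b2@6:L b1@8:L b3@9:R b4@12:L]
Beat 6 (L): throw ball2 h=5 -> lands@11:R; in-air after throw: [b1@8:L b3@9:R b2@11:R b4@12:L]
Beat 7 (R): throw ball5 h=7 -> lands@14:L; in-air after throw: [b1@8:L b3@9:R b2@11:R b4@12:L b5@14:L]
Beat 8 (L): throw ball1 h=2 -> lands@10:L; in-air after throw: [b3@9:R b1@10:L b2@11:R b4@12:L b5@14:L]
Beat 9 (R): throw ball3 h=8 -> lands@17:R; in-air after throw: [b1@10:L b2@11:R b4@12:L b5@14:L b3@17:R]
Beat 10 (L): throw ball1 h=3 -> lands@13:R; in-air after throw: [b2@11:R b4@12:L b1@13:R b5@14:L b3@17:R]
Beat 11 (R): throw ball2 h=5 -> lands@16:L; in-air after throw: [b4@12:L b1@13:R b5@14:L b2@16:L b3@17:R]
Beat 12 (L): throw ball4 h=7 -> lands@19:R; in-air after throw: [b1@13:R b5@14:L b2@16:L b3@17:R b4@19:R]
Beat 13 (R): throw ball1 h=2 -> lands@15:R; in-air after throw: [b5@14:L b1@15:R b2@16:L b3@17:R b4@19:R]
Beat 14 (L): throw ball5 h=8 -> lands@22:L; in-air after throw: [b1@15:R b2@16:L b3@17:R b4@19:R b5@22:L]
Beat 15 (R): throw ball1 h=3 -> lands@18:L; in-air after throw: [b2@16:L b3@17:R b1@18:L b4@19:R b5@22:L]
Beat 16 (L): throw ball2 h=5 -> lands@21:R; in-air after throw: [b3@17:R b1@18:L b4@19:R b2@21:R b5@22:L]
Beat 17 (R): throw ball3 h=7 -> lands@24:L; in-air after throw: [b1@18:L b4@19:R b2@21:R b5@22:L b3@24:L]
Ball 3: thrown@2 h=7 -> first land @9; rethrown@9 h=8 -> second land @17

Answer: 9 17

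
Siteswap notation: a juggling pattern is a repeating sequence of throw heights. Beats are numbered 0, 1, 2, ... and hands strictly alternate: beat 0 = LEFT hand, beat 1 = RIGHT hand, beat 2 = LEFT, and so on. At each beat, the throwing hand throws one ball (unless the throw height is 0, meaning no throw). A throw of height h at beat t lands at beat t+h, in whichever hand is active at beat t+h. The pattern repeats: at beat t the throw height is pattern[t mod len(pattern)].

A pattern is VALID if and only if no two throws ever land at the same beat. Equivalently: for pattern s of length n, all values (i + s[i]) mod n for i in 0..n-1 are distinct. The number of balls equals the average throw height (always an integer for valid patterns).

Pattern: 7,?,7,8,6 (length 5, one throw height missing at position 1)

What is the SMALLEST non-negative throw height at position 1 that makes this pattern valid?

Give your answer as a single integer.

Answer: 2

Derivation:
i=0: (0 + 7) mod 5 = 2
i=1: s[i]=? (unknown)
i=2: (2 + 7) mod 5 = 4
i=3: (3 + 8) mod 5 = 1
i=4: (4 + 6) mod 5 = 0
Known residues: [0, 1, 2, 4]; need a permutation of 0..4, so missing residue r = 3
Need (1 + s) mod 5 = 3; smallest s = (3 - 1) mod 5 = 2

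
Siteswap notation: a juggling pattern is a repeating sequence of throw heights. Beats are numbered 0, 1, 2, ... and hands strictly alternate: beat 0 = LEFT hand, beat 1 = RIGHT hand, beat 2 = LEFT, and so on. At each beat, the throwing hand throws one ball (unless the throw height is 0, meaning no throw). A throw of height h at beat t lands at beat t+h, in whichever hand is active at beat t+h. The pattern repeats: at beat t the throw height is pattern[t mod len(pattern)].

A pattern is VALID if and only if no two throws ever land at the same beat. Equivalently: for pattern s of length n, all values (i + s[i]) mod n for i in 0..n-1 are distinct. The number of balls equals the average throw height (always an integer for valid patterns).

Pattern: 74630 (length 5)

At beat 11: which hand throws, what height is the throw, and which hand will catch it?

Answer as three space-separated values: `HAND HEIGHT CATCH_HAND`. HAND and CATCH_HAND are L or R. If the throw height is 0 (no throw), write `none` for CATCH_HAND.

Beat 11: 11 mod 2 = 1, so hand = R
Throw height = pattern[11 mod 5] = pattern[1] = 4
Lands at beat 11+4=15, 15 mod 2 = 1, so catch hand = R

Answer: R 4 R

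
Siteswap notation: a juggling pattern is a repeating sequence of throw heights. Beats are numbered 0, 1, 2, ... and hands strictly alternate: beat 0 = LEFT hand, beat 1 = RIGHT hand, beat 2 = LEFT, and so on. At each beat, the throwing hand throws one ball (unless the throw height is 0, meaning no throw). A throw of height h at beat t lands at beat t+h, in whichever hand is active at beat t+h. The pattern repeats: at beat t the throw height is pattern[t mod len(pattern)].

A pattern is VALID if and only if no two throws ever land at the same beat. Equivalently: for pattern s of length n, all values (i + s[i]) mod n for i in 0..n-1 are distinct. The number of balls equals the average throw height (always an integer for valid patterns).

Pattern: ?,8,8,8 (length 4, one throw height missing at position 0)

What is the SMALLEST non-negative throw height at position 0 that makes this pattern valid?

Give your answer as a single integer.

Answer: 0

Derivation:
i=0: s[i]=? (unknown)
i=1: (1 + 8) mod 4 = 1
i=2: (2 + 8) mod 4 = 2
i=3: (3 + 8) mod 4 = 3
Known residues: [1, 2, 3]; need a permutation of 0..3, so missing residue r = 0
Need (0 + s) mod 4 = 0; smallest s = (0 - 0) mod 4 = 0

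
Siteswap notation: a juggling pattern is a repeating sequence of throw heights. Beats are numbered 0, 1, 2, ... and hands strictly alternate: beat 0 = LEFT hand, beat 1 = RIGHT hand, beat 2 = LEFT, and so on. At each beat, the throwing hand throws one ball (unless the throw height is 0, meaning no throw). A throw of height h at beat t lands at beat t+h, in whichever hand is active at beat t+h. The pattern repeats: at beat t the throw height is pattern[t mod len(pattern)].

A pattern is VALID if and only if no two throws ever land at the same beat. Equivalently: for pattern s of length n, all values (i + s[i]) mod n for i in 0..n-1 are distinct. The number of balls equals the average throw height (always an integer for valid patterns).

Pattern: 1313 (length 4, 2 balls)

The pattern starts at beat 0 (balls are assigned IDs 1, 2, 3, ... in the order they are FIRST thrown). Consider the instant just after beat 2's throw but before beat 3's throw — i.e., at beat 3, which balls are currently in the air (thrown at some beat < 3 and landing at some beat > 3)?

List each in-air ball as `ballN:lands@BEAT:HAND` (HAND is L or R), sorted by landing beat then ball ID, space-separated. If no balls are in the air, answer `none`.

Beat 0 (L): throw ball1 h=1 -> lands@1:R; in-air after throw: [b1@1:R]
Beat 1 (R): throw ball1 h=3 -> lands@4:L; in-air after throw: [b1@4:L]
Beat 2 (L): throw ball2 h=1 -> lands@3:R; in-air after throw: [b2@3:R b1@4:L]
Beat 3 (R): throw ball2 h=3 -> lands@6:L; in-air after throw: [b1@4:L b2@6:L]

Answer: ball1:lands@4:L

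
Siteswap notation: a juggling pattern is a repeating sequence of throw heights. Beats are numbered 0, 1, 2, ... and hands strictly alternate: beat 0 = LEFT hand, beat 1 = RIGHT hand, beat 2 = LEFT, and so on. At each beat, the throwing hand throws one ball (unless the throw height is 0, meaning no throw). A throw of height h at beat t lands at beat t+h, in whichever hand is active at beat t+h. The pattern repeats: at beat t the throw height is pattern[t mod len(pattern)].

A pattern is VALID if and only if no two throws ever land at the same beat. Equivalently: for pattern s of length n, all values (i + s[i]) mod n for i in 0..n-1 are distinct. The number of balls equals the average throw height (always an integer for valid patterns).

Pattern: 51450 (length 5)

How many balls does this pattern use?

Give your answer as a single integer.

Pattern = [5, 1, 4, 5, 0], length n = 5
  position 0: throw height = 5, running sum = 5
  position 1: throw height = 1, running sum = 6
  position 2: throw height = 4, running sum = 10
  position 3: throw height = 5, running sum = 15
  position 4: throw height = 0, running sum = 15
Total sum = 15; balls = sum / n = 15 / 5 = 3

Answer: 3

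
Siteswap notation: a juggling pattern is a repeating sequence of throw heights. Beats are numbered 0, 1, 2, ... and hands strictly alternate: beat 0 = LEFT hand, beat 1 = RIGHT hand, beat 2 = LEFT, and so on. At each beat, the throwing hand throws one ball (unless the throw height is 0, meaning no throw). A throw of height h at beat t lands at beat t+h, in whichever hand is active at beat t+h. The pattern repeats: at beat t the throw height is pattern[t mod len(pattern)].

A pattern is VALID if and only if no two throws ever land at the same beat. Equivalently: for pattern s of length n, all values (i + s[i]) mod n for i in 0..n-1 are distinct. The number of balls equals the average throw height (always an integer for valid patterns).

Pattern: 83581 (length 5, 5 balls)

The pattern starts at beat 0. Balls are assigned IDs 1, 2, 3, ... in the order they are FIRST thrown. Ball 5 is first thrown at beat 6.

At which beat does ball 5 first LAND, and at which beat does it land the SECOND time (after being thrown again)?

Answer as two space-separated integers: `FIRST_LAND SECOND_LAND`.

Beat 0 (L): throw ball1 h=8 -> lands@8:L; in-air after throw: [b1@8:L]
Beat 1 (R): throw ball2 h=3 -> lands@4:L; in-air after throw: [b2@4:L b1@8:L]
Beat 2 (L): throw ball3 h=5 -> lands@7:R; in-air after throw: [b2@4:L b3@7:R b1@8:L]
Beat 3 (R): throw ball4 h=8 -> lands@11:R; in-air after throw: [b2@4:L b3@7:R b1@8:L b4@11:R]
Beat 4 (L): throw ball2 h=1 -> lands@5:R; in-air after throw: [b2@5:R b3@7:R b1@8:L b4@11:R]
Beat 5 (R): throw ball2 h=8 -> lands@13:R; in-air after throw: [b3@7:R b1@8:L b4@11:R b2@13:R]
Beat 6 (L): throw ball5 h=3 -> lands@9:R; in-air after throw: [b3@7:R b1@8:L b5@9:R b4@11:R b2@13:R]
Beat 7 (R): throw ball3 h=5 -> lands@12:L; in-air after throw: [b1@8:L b5@9:R b4@11:R b3@12:L b2@13:R]
Beat 8 (L): throw ball1 h=8 -> lands@16:L; in-air after throw: [b5@9:R b4@11:R b3@12:L b2@13:R b1@16:L]
Beat 9 (R): throw ball5 h=1 -> lands@10:L; in-air after throw: [b5@10:L b4@11:R b3@12:L b2@13:R b1@16:L]
Beat 10 (L): throw ball5 h=8 -> lands@18:L; in-air after throw: [b4@11:R b3@12:L b2@13:R b1@16:L b5@18:L]
Ball 5: thrown@6 h=3 -> first land @9; rethrown@9 h=1 -> second land @10

Answer: 9 10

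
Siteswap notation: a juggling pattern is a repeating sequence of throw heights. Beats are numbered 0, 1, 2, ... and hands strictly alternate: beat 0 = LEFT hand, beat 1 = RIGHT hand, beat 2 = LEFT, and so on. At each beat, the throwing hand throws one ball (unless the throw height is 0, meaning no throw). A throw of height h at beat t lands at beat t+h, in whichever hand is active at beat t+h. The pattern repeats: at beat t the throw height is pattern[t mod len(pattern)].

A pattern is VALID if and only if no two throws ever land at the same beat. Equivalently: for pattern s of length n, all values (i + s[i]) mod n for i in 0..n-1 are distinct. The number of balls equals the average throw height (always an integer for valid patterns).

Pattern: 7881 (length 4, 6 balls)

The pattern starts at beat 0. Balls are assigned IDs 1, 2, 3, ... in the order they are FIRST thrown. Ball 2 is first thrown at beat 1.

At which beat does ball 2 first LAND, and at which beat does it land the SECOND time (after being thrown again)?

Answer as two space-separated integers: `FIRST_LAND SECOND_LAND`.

Beat 0 (L): throw ball1 h=7 -> lands@7:R; in-air after throw: [b1@7:R]
Beat 1 (R): throw ball2 h=8 -> lands@9:R; in-air after throw: [b1@7:R b2@9:R]
Beat 2 (L): throw ball3 h=8 -> lands@10:L; in-air after throw: [b1@7:R b2@9:R b3@10:L]
Beat 3 (R): throw ball4 h=1 -> lands@4:L; in-air after throw: [b4@4:L b1@7:R b2@9:R b3@10:L]
Beat 4 (L): throw ball4 h=7 -> lands@11:R; in-air after throw: [b1@7:R b2@9:R b3@10:L b4@11:R]
Beat 5 (R): throw ball5 h=8 -> lands@13:R; in-air after throw: [b1@7:R b2@9:R b3@10:L b4@11:R b5@13:R]
Beat 6 (L): throw ball6 h=8 -> lands@14:L; in-air after throw: [b1@7:R b2@9:R b3@10:L b4@11:R b5@13:R b6@14:L]
Beat 7 (R): throw ball1 h=1 -> lands@8:L; in-air after throw: [b1@8:L b2@9:R b3@10:L b4@11:R b5@13:R b6@14:L]
Beat 8 (L): throw ball1 h=7 -> lands@15:R; in-air after throw: [b2@9:R b3@10:L b4@11:R b5@13:R b6@14:L b1@15:R]
Beat 9 (R): throw ball2 h=8 -> lands@17:R; in-air after throw: [b3@10:L b4@11:R b5@13:R b6@14:L b1@15:R b2@17:R]
Beat 10 (L): throw ball3 h=8 -> lands@18:L; in-air after throw: [b4@11:R b5@13:R b6@14:L b1@15:R b2@17:R b3@18:L]
Beat 11 (R): throw ball4 h=1 -> lands@12:L; in-air after throw: [b4@12:L b5@13:R b6@14:L b1@15:R b2@17:R b3@18:L]
Beat 12 (L): throw ball4 h=7 -> lands@19:R; in-air after throw: [b5@13:R b6@14:L b1@15:R b2@17:R b3@18:L b4@19:R]
Beat 13 (R): throw ball5 h=8 -> lands@21:R; in-air after throw: [b6@14:L b1@15:R b2@17:R b3@18:L b4@19:R b5@21:R]
Beat 14 (L): throw ball6 h=8 -> lands@22:L; in-air after throw: [b1@15:R b2@17:R b3@18:L b4@19:R b5@21:R b6@22:L]
Beat 15 (R): throw ball1 h=1 -> lands@16:L; in-air after throw: [b1@16:L b2@17:R b3@18:L b4@19:R b5@21:R b6@22:L]
Beat 16 (L): throw ball1 h=7 -> lands@23:R; in-air after throw: [b2@17:R b3@18:L b4@19:R b5@21:R b6@22:L b1@23:R]
Beat 17 (R): throw ball2 h=8 -> lands@25:R; in-air after throw: [b3@18:L b4@19:R b5@21:R b6@22:L b1@23:R b2@25:R]
Ball 2: thrown@1 h=8 -> first land @9; rethrown@9 h=8 -> second land @17

Answer: 9 17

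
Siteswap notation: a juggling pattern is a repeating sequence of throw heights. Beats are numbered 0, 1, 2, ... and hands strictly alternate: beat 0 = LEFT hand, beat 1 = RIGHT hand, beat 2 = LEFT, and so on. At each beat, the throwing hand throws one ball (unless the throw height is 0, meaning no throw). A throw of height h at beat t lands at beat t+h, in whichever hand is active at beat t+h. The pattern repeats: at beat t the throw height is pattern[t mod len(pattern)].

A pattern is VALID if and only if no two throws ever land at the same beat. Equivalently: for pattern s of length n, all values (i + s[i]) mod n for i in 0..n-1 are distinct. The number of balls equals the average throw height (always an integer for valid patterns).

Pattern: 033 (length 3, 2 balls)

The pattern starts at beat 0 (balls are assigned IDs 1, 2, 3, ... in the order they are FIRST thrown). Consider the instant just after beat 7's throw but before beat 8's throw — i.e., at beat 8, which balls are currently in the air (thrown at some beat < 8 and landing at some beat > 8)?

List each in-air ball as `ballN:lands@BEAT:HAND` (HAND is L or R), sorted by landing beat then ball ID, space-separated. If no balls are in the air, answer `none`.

Beat 1 (R): throw ball1 h=3 -> lands@4:L; in-air after throw: [b1@4:L]
Beat 2 (L): throw ball2 h=3 -> lands@5:R; in-air after throw: [b1@4:L b2@5:R]
Beat 4 (L): throw ball1 h=3 -> lands@7:R; in-air after throw: [b2@5:R b1@7:R]
Beat 5 (R): throw ball2 h=3 -> lands@8:L; in-air after throw: [b1@7:R b2@8:L]
Beat 7 (R): throw ball1 h=3 -> lands@10:L; in-air after throw: [b2@8:L b1@10:L]
Beat 8 (L): throw ball2 h=3 -> lands@11:R; in-air after throw: [b1@10:L b2@11:R]

Answer: ball1:lands@10:L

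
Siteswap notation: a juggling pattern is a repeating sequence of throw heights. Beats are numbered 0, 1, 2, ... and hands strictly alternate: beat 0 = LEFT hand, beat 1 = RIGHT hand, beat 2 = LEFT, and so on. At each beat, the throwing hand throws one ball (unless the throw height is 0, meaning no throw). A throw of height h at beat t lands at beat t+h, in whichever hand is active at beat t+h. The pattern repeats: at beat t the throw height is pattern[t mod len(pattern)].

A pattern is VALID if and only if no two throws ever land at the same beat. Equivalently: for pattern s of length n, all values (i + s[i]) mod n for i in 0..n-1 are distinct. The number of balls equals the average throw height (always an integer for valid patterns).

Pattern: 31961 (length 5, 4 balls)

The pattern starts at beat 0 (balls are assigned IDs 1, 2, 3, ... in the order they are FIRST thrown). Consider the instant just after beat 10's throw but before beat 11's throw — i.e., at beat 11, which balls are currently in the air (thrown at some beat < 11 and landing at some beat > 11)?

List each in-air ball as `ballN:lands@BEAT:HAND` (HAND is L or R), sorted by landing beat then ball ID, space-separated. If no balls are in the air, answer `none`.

Answer: ball1:lands@13:R ball3:lands@14:L ball4:lands@16:L

Derivation:
Beat 0 (L): throw ball1 h=3 -> lands@3:R; in-air after throw: [b1@3:R]
Beat 1 (R): throw ball2 h=1 -> lands@2:L; in-air after throw: [b2@2:L b1@3:R]
Beat 2 (L): throw ball2 h=9 -> lands@11:R; in-air after throw: [b1@3:R b2@11:R]
Beat 3 (R): throw ball1 h=6 -> lands@9:R; in-air after throw: [b1@9:R b2@11:R]
Beat 4 (L): throw ball3 h=1 -> lands@5:R; in-air after throw: [b3@5:R b1@9:R b2@11:R]
Beat 5 (R): throw ball3 h=3 -> lands@8:L; in-air after throw: [b3@8:L b1@9:R b2@11:R]
Beat 6 (L): throw ball4 h=1 -> lands@7:R; in-air after throw: [b4@7:R b3@8:L b1@9:R b2@11:R]
Beat 7 (R): throw ball4 h=9 -> lands@16:L; in-air after throw: [b3@8:L b1@9:R b2@11:R b4@16:L]
Beat 8 (L): throw ball3 h=6 -> lands@14:L; in-air after throw: [b1@9:R b2@11:R b3@14:L b4@16:L]
Beat 9 (R): throw ball1 h=1 -> lands@10:L; in-air after throw: [b1@10:L b2@11:R b3@14:L b4@16:L]
Beat 10 (L): throw ball1 h=3 -> lands@13:R; in-air after throw: [b2@11:R b1@13:R b3@14:L b4@16:L]
Beat 11 (R): throw ball2 h=1 -> lands@12:L; in-air after throw: [b2@12:L b1@13:R b3@14:L b4@16:L]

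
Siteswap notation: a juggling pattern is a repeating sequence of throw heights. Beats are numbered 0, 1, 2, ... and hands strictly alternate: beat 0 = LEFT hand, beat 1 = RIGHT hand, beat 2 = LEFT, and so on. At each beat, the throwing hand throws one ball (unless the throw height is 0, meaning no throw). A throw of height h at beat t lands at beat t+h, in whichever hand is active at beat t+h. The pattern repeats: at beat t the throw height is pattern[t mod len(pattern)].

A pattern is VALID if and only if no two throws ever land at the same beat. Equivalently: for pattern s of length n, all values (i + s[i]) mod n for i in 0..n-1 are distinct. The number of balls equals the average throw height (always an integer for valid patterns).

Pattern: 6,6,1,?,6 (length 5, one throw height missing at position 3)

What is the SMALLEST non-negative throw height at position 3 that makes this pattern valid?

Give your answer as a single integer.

i=0: (0 + 6) mod 5 = 1
i=1: (1 + 6) mod 5 = 2
i=2: (2 + 1) mod 5 = 3
i=3: s[i]=? (unknown)
i=4: (4 + 6) mod 5 = 0
Known residues: [0, 1, 2, 3]; need a permutation of 0..4, so missing residue r = 4
Need (3 + s) mod 5 = 4; smallest s = (4 - 3) mod 5 = 1

Answer: 1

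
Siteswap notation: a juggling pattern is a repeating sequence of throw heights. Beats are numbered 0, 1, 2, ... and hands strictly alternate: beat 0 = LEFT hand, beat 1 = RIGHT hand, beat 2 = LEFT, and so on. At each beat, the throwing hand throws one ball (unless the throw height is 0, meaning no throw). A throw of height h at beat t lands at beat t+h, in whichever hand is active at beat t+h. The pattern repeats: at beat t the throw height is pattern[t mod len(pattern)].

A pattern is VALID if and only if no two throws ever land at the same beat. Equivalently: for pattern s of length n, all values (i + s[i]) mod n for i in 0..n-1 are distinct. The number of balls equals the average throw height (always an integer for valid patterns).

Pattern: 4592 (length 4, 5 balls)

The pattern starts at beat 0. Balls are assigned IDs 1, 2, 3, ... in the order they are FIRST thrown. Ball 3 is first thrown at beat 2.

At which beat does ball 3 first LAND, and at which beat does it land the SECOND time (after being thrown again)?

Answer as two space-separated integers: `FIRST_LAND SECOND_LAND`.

Beat 0 (L): throw ball1 h=4 -> lands@4:L; in-air after throw: [b1@4:L]
Beat 1 (R): throw ball2 h=5 -> lands@6:L; in-air after throw: [b1@4:L b2@6:L]
Beat 2 (L): throw ball3 h=9 -> lands@11:R; in-air after throw: [b1@4:L b2@6:L b3@11:R]
Beat 3 (R): throw ball4 h=2 -> lands@5:R; in-air after throw: [b1@4:L b4@5:R b2@6:L b3@11:R]
Beat 4 (L): throw ball1 h=4 -> lands@8:L; in-air after throw: [b4@5:R b2@6:L b1@8:L b3@11:R]
Beat 5 (R): throw ball4 h=5 -> lands@10:L; in-air after throw: [b2@6:L b1@8:L b4@10:L b3@11:R]
Beat 6 (L): throw ball2 h=9 -> lands@15:R; in-air after throw: [b1@8:L b4@10:L b3@11:R b2@15:R]
Beat 7 (R): throw ball5 h=2 -> lands@9:R; in-air after throw: [b1@8:L b5@9:R b4@10:L b3@11:R b2@15:R]
Beat 8 (L): throw ball1 h=4 -> lands@12:L; in-air after throw: [b5@9:R b4@10:L b3@11:R b1@12:L b2@15:R]
Beat 9 (R): throw ball5 h=5 -> lands@14:L; in-air after throw: [b4@10:L b3@11:R b1@12:L b5@14:L b2@15:R]
Beat 10 (L): throw ball4 h=9 -> lands@19:R; in-air after throw: [b3@11:R b1@12:L b5@14:L b2@15:R b4@19:R]
Beat 11 (R): throw ball3 h=2 -> lands@13:R; in-air after throw: [b1@12:L b3@13:R b5@14:L b2@15:R b4@19:R]
Ball 3: thrown@2 h=9 -> first land @11; rethrown@11 h=2 -> second land @13

Answer: 11 13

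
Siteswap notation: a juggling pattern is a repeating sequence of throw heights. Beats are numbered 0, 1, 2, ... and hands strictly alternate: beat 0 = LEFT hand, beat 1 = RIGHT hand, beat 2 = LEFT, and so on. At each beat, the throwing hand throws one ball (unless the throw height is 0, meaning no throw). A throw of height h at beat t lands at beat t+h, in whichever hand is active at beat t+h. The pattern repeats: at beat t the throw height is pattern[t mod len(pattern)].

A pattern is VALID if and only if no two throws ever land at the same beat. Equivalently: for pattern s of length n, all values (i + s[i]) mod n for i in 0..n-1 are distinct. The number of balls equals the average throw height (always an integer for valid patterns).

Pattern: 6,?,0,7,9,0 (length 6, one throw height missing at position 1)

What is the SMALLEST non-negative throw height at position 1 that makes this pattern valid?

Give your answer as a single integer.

i=0: (0 + 6) mod 6 = 0
i=1: s[i]=? (unknown)
i=2: (2 + 0) mod 6 = 2
i=3: (3 + 7) mod 6 = 4
i=4: (4 + 9) mod 6 = 1
i=5: (5 + 0) mod 6 = 5
Known residues: [0, 1, 2, 4, 5]; need a permutation of 0..5, so missing residue r = 3
Need (1 + s) mod 6 = 3; smallest s = (3 - 1) mod 6 = 2

Answer: 2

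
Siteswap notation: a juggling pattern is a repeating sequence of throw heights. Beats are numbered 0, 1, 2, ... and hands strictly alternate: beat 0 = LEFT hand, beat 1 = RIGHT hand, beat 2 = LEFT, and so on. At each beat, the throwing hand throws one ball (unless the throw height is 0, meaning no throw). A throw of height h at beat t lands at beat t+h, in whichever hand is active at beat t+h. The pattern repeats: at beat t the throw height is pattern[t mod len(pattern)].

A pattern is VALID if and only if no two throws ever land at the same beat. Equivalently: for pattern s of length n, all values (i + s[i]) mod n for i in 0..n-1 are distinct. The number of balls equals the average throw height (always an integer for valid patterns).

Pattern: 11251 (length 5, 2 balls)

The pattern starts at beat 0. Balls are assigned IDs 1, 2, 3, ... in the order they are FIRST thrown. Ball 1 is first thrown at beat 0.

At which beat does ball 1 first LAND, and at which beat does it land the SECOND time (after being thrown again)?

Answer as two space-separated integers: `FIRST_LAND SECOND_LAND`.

Answer: 1 2

Derivation:
Beat 0 (L): throw ball1 h=1 -> lands@1:R; in-air after throw: [b1@1:R]
Beat 1 (R): throw ball1 h=1 -> lands@2:L; in-air after throw: [b1@2:L]
Beat 2 (L): throw ball1 h=2 -> lands@4:L; in-air after throw: [b1@4:L]
Ball 1: thrown@0 h=1 -> first land @1; rethrown@1 h=1 -> second land @2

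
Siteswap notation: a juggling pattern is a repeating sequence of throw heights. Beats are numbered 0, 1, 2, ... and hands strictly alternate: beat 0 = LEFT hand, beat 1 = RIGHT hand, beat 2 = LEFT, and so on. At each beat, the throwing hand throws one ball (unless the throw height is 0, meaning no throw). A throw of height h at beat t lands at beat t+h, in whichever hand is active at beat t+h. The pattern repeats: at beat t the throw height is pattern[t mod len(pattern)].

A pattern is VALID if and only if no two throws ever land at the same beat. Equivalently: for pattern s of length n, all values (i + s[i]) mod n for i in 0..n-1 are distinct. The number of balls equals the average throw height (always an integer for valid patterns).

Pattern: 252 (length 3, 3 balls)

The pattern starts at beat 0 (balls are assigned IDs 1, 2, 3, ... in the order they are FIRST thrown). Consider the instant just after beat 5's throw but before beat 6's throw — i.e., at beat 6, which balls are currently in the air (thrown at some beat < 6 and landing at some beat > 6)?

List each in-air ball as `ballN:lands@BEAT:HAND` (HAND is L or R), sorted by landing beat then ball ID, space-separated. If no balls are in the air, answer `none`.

Answer: ball3:lands@7:R ball1:lands@9:R

Derivation:
Beat 0 (L): throw ball1 h=2 -> lands@2:L; in-air after throw: [b1@2:L]
Beat 1 (R): throw ball2 h=5 -> lands@6:L; in-air after throw: [b1@2:L b2@6:L]
Beat 2 (L): throw ball1 h=2 -> lands@4:L; in-air after throw: [b1@4:L b2@6:L]
Beat 3 (R): throw ball3 h=2 -> lands@5:R; in-air after throw: [b1@4:L b3@5:R b2@6:L]
Beat 4 (L): throw ball1 h=5 -> lands@9:R; in-air after throw: [b3@5:R b2@6:L b1@9:R]
Beat 5 (R): throw ball3 h=2 -> lands@7:R; in-air after throw: [b2@6:L b3@7:R b1@9:R]
Beat 6 (L): throw ball2 h=2 -> lands@8:L; in-air after throw: [b3@7:R b2@8:L b1@9:R]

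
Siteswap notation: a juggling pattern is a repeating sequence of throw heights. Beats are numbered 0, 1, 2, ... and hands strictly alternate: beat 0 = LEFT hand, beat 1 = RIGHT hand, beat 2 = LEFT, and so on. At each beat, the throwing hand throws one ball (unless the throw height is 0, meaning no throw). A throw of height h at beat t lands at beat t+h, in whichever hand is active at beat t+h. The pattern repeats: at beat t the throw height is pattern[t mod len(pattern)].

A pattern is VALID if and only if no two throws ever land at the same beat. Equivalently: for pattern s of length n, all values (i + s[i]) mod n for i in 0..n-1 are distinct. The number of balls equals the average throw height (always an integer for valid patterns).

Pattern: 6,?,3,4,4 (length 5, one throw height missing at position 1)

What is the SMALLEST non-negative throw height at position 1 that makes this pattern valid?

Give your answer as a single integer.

Answer: 3

Derivation:
i=0: (0 + 6) mod 5 = 1
i=1: s[i]=? (unknown)
i=2: (2 + 3) mod 5 = 0
i=3: (3 + 4) mod 5 = 2
i=4: (4 + 4) mod 5 = 3
Known residues: [0, 1, 2, 3]; need a permutation of 0..4, so missing residue r = 4
Need (1 + s) mod 5 = 4; smallest s = (4 - 1) mod 5 = 3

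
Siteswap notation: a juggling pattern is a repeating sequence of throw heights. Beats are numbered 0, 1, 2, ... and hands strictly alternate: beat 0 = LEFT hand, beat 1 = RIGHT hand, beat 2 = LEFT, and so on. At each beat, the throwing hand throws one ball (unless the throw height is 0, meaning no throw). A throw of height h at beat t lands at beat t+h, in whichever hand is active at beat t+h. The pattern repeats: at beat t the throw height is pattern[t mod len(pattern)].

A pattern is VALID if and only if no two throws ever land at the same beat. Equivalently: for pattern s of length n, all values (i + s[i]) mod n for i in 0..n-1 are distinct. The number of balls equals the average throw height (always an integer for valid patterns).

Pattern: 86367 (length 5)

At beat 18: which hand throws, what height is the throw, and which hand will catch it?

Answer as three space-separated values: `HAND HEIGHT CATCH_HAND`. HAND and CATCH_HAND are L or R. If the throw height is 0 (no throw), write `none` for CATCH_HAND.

Beat 18: 18 mod 2 = 0, so hand = L
Throw height = pattern[18 mod 5] = pattern[3] = 6
Lands at beat 18+6=24, 24 mod 2 = 0, so catch hand = L

Answer: L 6 L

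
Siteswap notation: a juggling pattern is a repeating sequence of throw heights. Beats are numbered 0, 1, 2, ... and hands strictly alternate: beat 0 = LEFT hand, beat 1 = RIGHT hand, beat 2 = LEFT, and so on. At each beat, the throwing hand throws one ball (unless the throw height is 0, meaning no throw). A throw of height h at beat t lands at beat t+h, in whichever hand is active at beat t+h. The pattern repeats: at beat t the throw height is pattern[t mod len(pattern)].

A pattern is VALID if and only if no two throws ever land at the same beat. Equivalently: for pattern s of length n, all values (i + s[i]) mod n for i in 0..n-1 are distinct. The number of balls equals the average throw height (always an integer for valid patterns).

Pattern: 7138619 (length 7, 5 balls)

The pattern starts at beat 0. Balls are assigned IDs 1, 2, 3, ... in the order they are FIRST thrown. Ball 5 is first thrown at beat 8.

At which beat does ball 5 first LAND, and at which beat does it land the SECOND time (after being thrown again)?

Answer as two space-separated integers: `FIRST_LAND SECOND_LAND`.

Beat 0 (L): throw ball1 h=7 -> lands@7:R; in-air after throw: [b1@7:R]
Beat 1 (R): throw ball2 h=1 -> lands@2:L; in-air after throw: [b2@2:L b1@7:R]
Beat 2 (L): throw ball2 h=3 -> lands@5:R; in-air after throw: [b2@5:R b1@7:R]
Beat 3 (R): throw ball3 h=8 -> lands@11:R; in-air after throw: [b2@5:R b1@7:R b3@11:R]
Beat 4 (L): throw ball4 h=6 -> lands@10:L; in-air after throw: [b2@5:R b1@7:R b4@10:L b3@11:R]
Beat 5 (R): throw ball2 h=1 -> lands@6:L; in-air after throw: [b2@6:L b1@7:R b4@10:L b3@11:R]
Beat 6 (L): throw ball2 h=9 -> lands@15:R; in-air after throw: [b1@7:R b4@10:L b3@11:R b2@15:R]
Beat 7 (R): throw ball1 h=7 -> lands@14:L; in-air after throw: [b4@10:L b3@11:R b1@14:L b2@15:R]
Beat 8 (L): throw ball5 h=1 -> lands@9:R; in-air after throw: [b5@9:R b4@10:L b3@11:R b1@14:L b2@15:R]
Beat 9 (R): throw ball5 h=3 -> lands@12:L; in-air after throw: [b4@10:L b3@11:R b5@12:L b1@14:L b2@15:R]
Beat 10 (L): throw ball4 h=8 -> lands@18:L; in-air after throw: [b3@11:R b5@12:L b1@14:L b2@15:R b4@18:L]
Beat 11 (R): throw ball3 h=6 -> lands@17:R; in-air after throw: [b5@12:L b1@14:L b2@15:R b3@17:R b4@18:L]
Beat 12 (L): throw ball5 h=1 -> lands@13:R; in-air after throw: [b5@13:R b1@14:L b2@15:R b3@17:R b4@18:L]
Ball 5: thrown@8 h=1 -> first land @9; rethrown@9 h=3 -> second land @12

Answer: 9 12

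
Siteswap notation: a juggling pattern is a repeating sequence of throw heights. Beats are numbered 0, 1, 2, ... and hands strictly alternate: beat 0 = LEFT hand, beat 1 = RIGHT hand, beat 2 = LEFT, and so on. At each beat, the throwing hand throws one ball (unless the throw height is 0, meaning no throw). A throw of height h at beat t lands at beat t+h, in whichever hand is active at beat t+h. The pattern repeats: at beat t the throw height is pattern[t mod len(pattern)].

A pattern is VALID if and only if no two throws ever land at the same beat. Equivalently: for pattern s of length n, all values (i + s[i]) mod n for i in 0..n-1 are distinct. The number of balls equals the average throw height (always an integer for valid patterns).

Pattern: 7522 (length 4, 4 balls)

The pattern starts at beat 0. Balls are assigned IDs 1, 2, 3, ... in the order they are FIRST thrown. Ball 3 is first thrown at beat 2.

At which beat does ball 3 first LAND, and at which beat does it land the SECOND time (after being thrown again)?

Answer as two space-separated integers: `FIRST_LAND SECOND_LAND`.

Answer: 4 11

Derivation:
Beat 0 (L): throw ball1 h=7 -> lands@7:R; in-air after throw: [b1@7:R]
Beat 1 (R): throw ball2 h=5 -> lands@6:L; in-air after throw: [b2@6:L b1@7:R]
Beat 2 (L): throw ball3 h=2 -> lands@4:L; in-air after throw: [b3@4:L b2@6:L b1@7:R]
Beat 3 (R): throw ball4 h=2 -> lands@5:R; in-air after throw: [b3@4:L b4@5:R b2@6:L b1@7:R]
Beat 4 (L): throw ball3 h=7 -> lands@11:R; in-air after throw: [b4@5:R b2@6:L b1@7:R b3@11:R]
Beat 5 (R): throw ball4 h=5 -> lands@10:L; in-air after throw: [b2@6:L b1@7:R b4@10:L b3@11:R]
Beat 6 (L): throw ball2 h=2 -> lands@8:L; in-air after throw: [b1@7:R b2@8:L b4@10:L b3@11:R]
Beat 7 (R): throw ball1 h=2 -> lands@9:R; in-air after throw: [b2@8:L b1@9:R b4@10:L b3@11:R]
Beat 8 (L): throw ball2 h=7 -> lands@15:R; in-air after throw: [b1@9:R b4@10:L b3@11:R b2@15:R]
Beat 9 (R): throw ball1 h=5 -> lands@14:L; in-air after throw: [b4@10:L b3@11:R b1@14:L b2@15:R]
Beat 10 (L): throw ball4 h=2 -> lands@12:L; in-air after throw: [b3@11:R b4@12:L b1@14:L b2@15:R]
Beat 11 (R): throw ball3 h=2 -> lands@13:R; in-air after throw: [b4@12:L b3@13:R b1@14:L b2@15:R]
Ball 3: thrown@2 h=2 -> first land @4; rethrown@4 h=7 -> second land @11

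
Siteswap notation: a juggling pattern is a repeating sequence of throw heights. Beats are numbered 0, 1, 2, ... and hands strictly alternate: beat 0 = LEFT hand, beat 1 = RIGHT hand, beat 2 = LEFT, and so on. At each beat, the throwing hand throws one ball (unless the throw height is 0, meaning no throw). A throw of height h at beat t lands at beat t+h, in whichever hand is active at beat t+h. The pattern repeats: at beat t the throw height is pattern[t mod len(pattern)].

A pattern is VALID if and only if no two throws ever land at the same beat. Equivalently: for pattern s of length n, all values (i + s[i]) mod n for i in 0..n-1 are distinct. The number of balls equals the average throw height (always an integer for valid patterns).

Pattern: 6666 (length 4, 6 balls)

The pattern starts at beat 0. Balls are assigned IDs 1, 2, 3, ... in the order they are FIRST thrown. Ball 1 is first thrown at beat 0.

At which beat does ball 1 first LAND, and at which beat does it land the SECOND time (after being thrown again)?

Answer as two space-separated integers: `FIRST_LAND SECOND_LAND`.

Answer: 6 12

Derivation:
Beat 0 (L): throw ball1 h=6 -> lands@6:L; in-air after throw: [b1@6:L]
Beat 1 (R): throw ball2 h=6 -> lands@7:R; in-air after throw: [b1@6:L b2@7:R]
Beat 2 (L): throw ball3 h=6 -> lands@8:L; in-air after throw: [b1@6:L b2@7:R b3@8:L]
Beat 3 (R): throw ball4 h=6 -> lands@9:R; in-air after throw: [b1@6:L b2@7:R b3@8:L b4@9:R]
Beat 4 (L): throw ball5 h=6 -> lands@10:L; in-air after throw: [b1@6:L b2@7:R b3@8:L b4@9:R b5@10:L]
Beat 5 (R): throw ball6 h=6 -> lands@11:R; in-air after throw: [b1@6:L b2@7:R b3@8:L b4@9:R b5@10:L b6@11:R]
Beat 6 (L): throw ball1 h=6 -> lands@12:L; in-air after throw: [b2@7:R b3@8:L b4@9:R b5@10:L b6@11:R b1@12:L]
Beat 7 (R): throw ball2 h=6 -> lands@13:R; in-air after throw: [b3@8:L b4@9:R b5@10:L b6@11:R b1@12:L b2@13:R]
Beat 8 (L): throw ball3 h=6 -> lands@14:L; in-air after throw: [b4@9:R b5@10:L b6@11:R b1@12:L b2@13:R b3@14:L]
Beat 9 (R): throw ball4 h=6 -> lands@15:R; in-air after throw: [b5@10:L b6@11:R b1@12:L b2@13:R b3@14:L b4@15:R]
Beat 10 (L): throw ball5 h=6 -> lands@16:L; in-air after throw: [b6@11:R b1@12:L b2@13:R b3@14:L b4@15:R b5@16:L]
Beat 11 (R): throw ball6 h=6 -> lands@17:R; in-air after throw: [b1@12:L b2@13:R b3@14:L b4@15:R b5@16:L b6@17:R]
Beat 12 (L): throw ball1 h=6 -> lands@18:L; in-air after throw: [b2@13:R b3@14:L b4@15:R b5@16:L b6@17:R b1@18:L]
Ball 1: thrown@0 h=6 -> first land @6; rethrown@6 h=6 -> second land @12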